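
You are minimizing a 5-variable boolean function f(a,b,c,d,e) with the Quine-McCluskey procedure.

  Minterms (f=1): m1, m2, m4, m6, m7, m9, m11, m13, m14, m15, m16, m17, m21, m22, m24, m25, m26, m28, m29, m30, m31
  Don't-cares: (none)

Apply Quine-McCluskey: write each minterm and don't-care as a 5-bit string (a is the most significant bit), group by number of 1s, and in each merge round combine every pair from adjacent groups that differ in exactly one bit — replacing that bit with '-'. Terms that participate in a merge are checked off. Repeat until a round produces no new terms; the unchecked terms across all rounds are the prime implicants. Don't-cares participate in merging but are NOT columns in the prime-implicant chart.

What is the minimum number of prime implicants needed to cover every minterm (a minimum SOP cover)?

10

size-2^0 implicants → 00001(✓)  00010(✓)  00100(✓)  00110(✓)  00111(✓)  01001(✓)  01011(✓)  01101(✓)  01110(✓)  01111(✓)  10000(✓)  10001(✓)  10101(✓)  10110(✓)  11000(✓)  11001(✓)  11010(✓)  11100(✓)  11101(✓)  11110(✓)  11111(✓)
size-2^1 implicants → -0001(✓)  -0110(✓)  -1001(✓)  -1101(✓)  -1110(✓)  -1111(✓)  0-001(✓)  0-110(✓)  0-111(✓)  00-10  001-0  0011-(✓)  01-01(✓)  01-11(✓)  010-1(✓)  011-1(✓)  0111-(✓)  1-000(✓)  1-001(✓)  1-101(✓)  1-110(✓)  10-01(✓)  1000-(✓)  11-00(✓)  11-01(✓)  11-10(✓)  110-0(✓)  1100-(✓)  111-0(✓)  111-1(✓)  1110-(✓)  1111-(✓)
size-2^2 implicants → --001  --110  -1-01  -11-1  -111-  0-11-  01--1  1--01  1-00-  11--0  11-0-  111--
Unchecked terms (primes): --001, --110, -1-01, -11-1, -111-, 0-11-, 00-10, 001-0, 01--1, 1--01, 1-00-, 11--0, 11-0-, 111--
Minterm coverage:
  m1 ⊆ --001 [E]
  m2 ⊆ 00-10 [E]
  m4 ⊆ 001-0 [E]
  m6 ⊆ --110,0-11-,00-10,001-0
  m7 ⊆ 0-11- [E]
  m9 ⊆ --001,-1-01,01--1
  m11 ⊆ 01--1 [E]
  m13 ⊆ -1-01,-11-1,01--1
  m14 ⊆ --110,-111-,0-11-
  m15 ⊆ -11-1,-111-,0-11-,01--1
  m16 ⊆ 1-00- [E]
  m17 ⊆ --001,1--01,1-00-
  m21 ⊆ 1--01 [E]
  m22 ⊆ --110 [E]
  m24 ⊆ 1-00-,11--0,11-0-
  m25 ⊆ --001,-1-01,1--01,1-00-,11-0-
  m26 ⊆ 11--0 [E]
  m28 ⊆ 11--0,11-0-,111--
  m29 ⊆ -1-01,-11-1,1--01,11-0-,111--
  m30 ⊆ --110,-111-,11--0,111--
  m31 ⊆ -11-1,-111-,111--
E = {--001, --110, 0-11-, 00-10, 001-0, 01--1, 1--01, 1-00-, 11--0}
Petrick residual → -11-1
Cover = c'd'e + cde' + bce + a'cd + a'b'de' + a'b'ce' + a'be + ad'e + ac'd' + abe'  |cover|=10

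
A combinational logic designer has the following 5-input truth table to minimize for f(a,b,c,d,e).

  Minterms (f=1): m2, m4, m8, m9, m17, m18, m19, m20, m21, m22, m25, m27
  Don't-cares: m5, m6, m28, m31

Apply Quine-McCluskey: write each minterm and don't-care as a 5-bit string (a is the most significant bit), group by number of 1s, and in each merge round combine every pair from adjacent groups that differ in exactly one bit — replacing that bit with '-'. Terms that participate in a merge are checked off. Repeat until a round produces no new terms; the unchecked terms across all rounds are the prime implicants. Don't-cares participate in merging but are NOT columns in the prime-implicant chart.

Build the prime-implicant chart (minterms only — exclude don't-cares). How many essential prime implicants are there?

2

size-2^0 implicants → 00010(✓)  00100(✓)  00101(✓)  00110(✓)  01000(✓)  01001(✓)  10001(✓)  10010(✓)  10011(✓)  10100(✓)  10101(✓)  10110(✓)  11001(✓)  11011(✓)  11100(✓)  11111(✓)
size-2^1 implicants → -0010(✓)  -0100(✓)  -0101(✓)  -0110(✓)  -1001  00-10(✓)  001-0(✓)  0010-(✓)  0100-  1-001(✓)  1-011(✓)  1-100  10-01  10-10(✓)  100-1(✓)  1001-  101-0(✓)  1010-(✓)  11-11  110-1(✓)
size-2^2 implicants → -0-10  -01-0  -010-  1-0-1
Unchecked terms (primes): -0-10, -01-0, -010-, -1001, 0100-, 1-0-1, 1-100, 10-01, 1001-, 11-11
Minterm coverage:
  m2 ⊆ -0-10 [E]
  m4 ⊆ -01-0,-010-
  m8 ⊆ 0100- [E]
  m9 ⊆ -1001,0100-
  m17 ⊆ 1-0-1,10-01
  m18 ⊆ -0-10,1001-
  m19 ⊆ 1-0-1,1001-
  m20 ⊆ -01-0,-010-,1-100
  m21 ⊆ -010-,10-01
  m22 ⊆ -0-10,-01-0
  m25 ⊆ -1001,1-0-1
  m27 ⊆ 1-0-1,11-11
E = {-0-10, 0100-}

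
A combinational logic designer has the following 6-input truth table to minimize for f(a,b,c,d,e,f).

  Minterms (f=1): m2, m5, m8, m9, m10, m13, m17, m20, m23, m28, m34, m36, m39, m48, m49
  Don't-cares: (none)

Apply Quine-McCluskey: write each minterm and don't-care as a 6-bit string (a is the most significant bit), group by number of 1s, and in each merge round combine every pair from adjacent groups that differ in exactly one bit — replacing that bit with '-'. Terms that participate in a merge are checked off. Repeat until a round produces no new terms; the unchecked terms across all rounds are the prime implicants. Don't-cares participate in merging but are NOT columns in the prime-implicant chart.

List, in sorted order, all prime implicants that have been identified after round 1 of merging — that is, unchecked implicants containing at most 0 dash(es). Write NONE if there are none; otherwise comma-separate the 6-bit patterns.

[col 0] 000010*, 000101*, 001000*, 001001*, 001010*, 001101*, 010001*, 010100*, 010111, 011100*, 100010*, 100100, 100111, 110000*, 110001*
[col 1] -00010, -10001, 00-010, 00-101, 001-01, 0010-0, 00100-, 01-100, 11000-
Prime implicants: -00010, -10001, 00-010, 00-101, 001-01, 0010-0, 00100-, 01-100, 010111, 100100, 100111, 11000-

010111, 100100, 100111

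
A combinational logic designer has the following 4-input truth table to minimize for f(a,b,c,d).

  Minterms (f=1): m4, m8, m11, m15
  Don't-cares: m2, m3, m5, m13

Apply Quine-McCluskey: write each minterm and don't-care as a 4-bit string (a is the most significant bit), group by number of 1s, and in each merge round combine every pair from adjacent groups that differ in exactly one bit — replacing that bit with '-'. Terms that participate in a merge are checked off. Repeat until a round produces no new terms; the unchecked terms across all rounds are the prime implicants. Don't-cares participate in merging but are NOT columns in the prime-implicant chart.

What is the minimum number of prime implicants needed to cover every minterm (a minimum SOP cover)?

3

Round 0: 0010✓ 0011✓ 0100✓ 0101✓ 1000 1011✓ 1101✓ 1111✓
Round 1: -011 -101 001- 010- 1-11 11-1
PIs = {-011, -101, 001-, 010-, 1-11, 1000, 11-1}
Coverage chart:
  m4: 010- ←essential
  m8: 1000 ←essential
  m11: -011,1-11
  m15: 1-11,11-1
Essential: 010-, 1000
Petrick residual → 1-11
Min cover (3 terms): a'bc' + acd + ab'c'd'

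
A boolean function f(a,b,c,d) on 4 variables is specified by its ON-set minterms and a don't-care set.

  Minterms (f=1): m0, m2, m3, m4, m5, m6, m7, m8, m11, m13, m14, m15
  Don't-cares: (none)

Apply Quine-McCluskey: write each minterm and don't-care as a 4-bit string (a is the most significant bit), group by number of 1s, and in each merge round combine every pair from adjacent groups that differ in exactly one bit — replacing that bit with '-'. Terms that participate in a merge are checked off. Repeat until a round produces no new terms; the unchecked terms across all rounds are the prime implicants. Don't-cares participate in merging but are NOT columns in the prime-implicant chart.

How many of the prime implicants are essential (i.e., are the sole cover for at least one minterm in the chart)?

4

size-2^0 implicants → 0000(✓)  0010(✓)  0011(✓)  0100(✓)  0101(✓)  0110(✓)  0111(✓)  1000(✓)  1011(✓)  1101(✓)  1110(✓)  1111(✓)
size-2^1 implicants → -000  -011(✓)  -101(✓)  -110(✓)  -111(✓)  0-00(✓)  0-10(✓)  0-11(✓)  00-0(✓)  001-(✓)  01-0(✓)  01-1(✓)  010-(✓)  011-(✓)  1-11(✓)  11-1(✓)  111-(✓)
size-2^2 implicants → --11  -1-1  -11-  0--0  0-1-  01--
Unchecked terms (primes): --11, -000, -1-1, -11-, 0--0, 0-1-, 01--
Minterm coverage:
  m0 ⊆ -000,0--0
  m2 ⊆ 0--0,0-1-
  m3 ⊆ --11,0-1-
  m4 ⊆ 0--0,01--
  m5 ⊆ -1-1,01--
  m6 ⊆ -11-,0--0,0-1-,01--
  m7 ⊆ --11,-1-1,-11-,0-1-,01--
  m8 ⊆ -000 [E]
  m11 ⊆ --11 [E]
  m13 ⊆ -1-1 [E]
  m14 ⊆ -11- [E]
  m15 ⊆ --11,-1-1,-11-
E = {--11, -000, -1-1, -11-}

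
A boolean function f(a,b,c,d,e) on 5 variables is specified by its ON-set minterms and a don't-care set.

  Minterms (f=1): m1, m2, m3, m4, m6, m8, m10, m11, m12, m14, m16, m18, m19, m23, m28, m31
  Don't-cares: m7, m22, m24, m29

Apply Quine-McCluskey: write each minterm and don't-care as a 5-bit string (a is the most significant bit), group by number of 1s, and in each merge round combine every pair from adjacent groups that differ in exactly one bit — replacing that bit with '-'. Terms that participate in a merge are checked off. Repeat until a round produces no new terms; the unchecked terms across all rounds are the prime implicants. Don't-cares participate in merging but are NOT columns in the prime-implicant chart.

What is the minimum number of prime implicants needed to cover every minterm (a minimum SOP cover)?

7

[col 0] 00001*, 00010*, 00011*, 00100*, 00110*, 00111*, 01000*, 01010*, 01011*, 01100*, 01110*, 10000*, 10010*, 10011*, 10110*, 10111*, 11000*, 11100*, 11101*, 11111*
[col 1] -0010*, -0011*, -0110*, -0111*, -1000*, -1100*, 0-010*, 0-011*, 0-100*, 0-110*, 00-10*, 00-11*, 000-1, 0001-*, 001-0*, 0011-*, 01-00*, 01-10*, 010-0*, 0101-*, 011-0*, 1-000, 1-111, 10-10*, 10-11*, 100-0, 1001-*, 1011-*, 11-00*, 111-1, 1110-
[col 2] -0-10*, -0-11*, -001-*, -011-*, -1-00, 0--10, 0-01-, 0-1-0, 00-1-*, 01--0, 10-1-*
[col 3] -0-1-
Prime implicants: -0-1-, -1-00, 0--10, 0-01-, 0-1-0, 000-1, 01--0, 1-000, 1-111, 100-0, 111-1, 1110-
PI chart (minterm → PIs covering it):
  1 | 000-1  (sole → essential)
  2 | -0-1-,0--10,0-01-
  3 | -0-1-,0-01-,000-1
  4 | 0-1-0  (sole → essential)
  6 | -0-1-,0--10,0-1-0
  8 | -1-00,01--0
  10 | 0--10,0-01-,01--0
  11 | 0-01-  (sole → essential)
  12 | -1-00,0-1-0,01--0
  14 | 0--10,0-1-0,01--0
  16 | 1-000,100-0
  18 | -0-1-,100-0
  19 | -0-1-  (sole → essential)
  23 | -0-1-,1-111
  28 | -1-00,1110-
  31 | 1-111,111-1
Essential prime implicants: -0-1-, 0-01-, 0-1-0, 000-1
Petrick residual → -1-00, 1-000, 1-111
Minimum SOP uses 7 PIs: b'd + bd'e' + a'c'd + a'ce' + a'b'c'e + ac'd'e' + acde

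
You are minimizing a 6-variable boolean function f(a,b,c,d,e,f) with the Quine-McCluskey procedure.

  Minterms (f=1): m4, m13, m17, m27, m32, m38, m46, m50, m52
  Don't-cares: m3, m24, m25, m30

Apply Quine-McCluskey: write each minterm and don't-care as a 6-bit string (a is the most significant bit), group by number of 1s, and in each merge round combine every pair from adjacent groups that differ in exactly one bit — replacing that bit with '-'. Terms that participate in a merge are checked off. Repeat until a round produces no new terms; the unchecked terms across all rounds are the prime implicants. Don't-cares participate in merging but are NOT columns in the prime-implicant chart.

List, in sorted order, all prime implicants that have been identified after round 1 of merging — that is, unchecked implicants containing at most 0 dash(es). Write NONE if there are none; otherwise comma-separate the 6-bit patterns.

[col 0] 000011, 000100, 001101, 010001*, 011000*, 011001*, 011011*, 011110, 100000, 100110*, 101110*, 110010, 110100
[col 1] 01-001, 0110-1, 01100-, 10-110
Prime implicants: 000011, 000100, 001101, 01-001, 0110-1, 01100-, 011110, 10-110, 100000, 110010, 110100

000011, 000100, 001101, 011110, 100000, 110010, 110100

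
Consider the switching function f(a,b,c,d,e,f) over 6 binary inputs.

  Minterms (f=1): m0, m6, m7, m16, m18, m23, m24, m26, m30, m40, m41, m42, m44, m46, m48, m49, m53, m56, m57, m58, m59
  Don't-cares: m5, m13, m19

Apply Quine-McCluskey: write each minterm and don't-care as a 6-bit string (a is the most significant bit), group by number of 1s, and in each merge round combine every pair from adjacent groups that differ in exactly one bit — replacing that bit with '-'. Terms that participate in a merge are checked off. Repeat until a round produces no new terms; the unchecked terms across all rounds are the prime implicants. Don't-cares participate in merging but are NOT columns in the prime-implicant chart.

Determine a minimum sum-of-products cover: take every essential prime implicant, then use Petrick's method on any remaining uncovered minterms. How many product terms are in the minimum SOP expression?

Round 0: 000000✓ 000101✓ 000110✓ 000111✓ 001101✓ 010000✓ 010010✓ 010011✓ 010111✓ 011000✓ 011010✓ 011110✓ 101000✓ 101001✓ 101010✓ 101100✓ 101110✓ 110000✓ 110001✓ 110101✓ 111000✓ 111001✓ 111010✓ 111011✓
Round 1: -10000✓ -11000✓ -11010✓ 0-0000 0-0111 00-101 0001-1 00011- 01-000✓ 01-010✓ 010-11 0100-0✓ 01001- 011-10 0110-0✓ 1-1000✓ 1-1001✓ 1-1010✓ 101-00✓ 101-10✓ 1010-0✓ 10100-✓ 1011-0✓ 11-000✓ 11-001✓ 110-01 11000-✓ 1110-0✓ 1110-1✓ 11100-✓ 11101-✓
Round 2: -1-000 -110-0 01-0-0 1-10-0 1-100- 101--0 11-00- 1110--
PIs = {-1-000, -110-0, 0-0000, 0-0111, 00-101, 0001-1, 00011-, 01-0-0, 010-11, 01001-, 011-10, 1-10-0, 1-100-, 101--0, 11-00-, 110-01, 1110--}
Coverage chart:
  m0: 0-0000 ←essential
  m6: 00011- ←essential
  m7: 0-0111,0001-1,00011-
  m16: -1-000,0-0000,01-0-0
  m18: 01-0-0,01001-
  m23: 0-0111,010-11
  m24: -1-000,-110-0,01-0-0
  m26: -110-0,01-0-0,011-10
  m30: 011-10 ←essential
  m40: 1-10-0,1-100-,101--0
  m41: 1-100- ←essential
  m42: 1-10-0,101--0
  m44: 101--0 ←essential
  m46: 101--0 ←essential
  m48: -1-000,11-00-
  m49: 11-00-,110-01
  m53: 110-01 ←essential
  m56: -1-000,-110-0,1-10-0,1-100-,11-00-,1110--
  m57: 1-100-,11-00-,1110--
  m58: -110-0,1-10-0,1110--
  m59: 1110-- ←essential
Essential: 0-0000, 00011-, 011-10, 1-100-, 101--0, 110-01, 1110--
Petrick residual → -1-000, 0-0111, 01-0-0
Min cover (10 terms): bd'e'f' + a'c'd'e'f' + a'c'def + a'b'c'de + a'bd'f' + a'bcef' + acd'e' + ab'cf' + abc'e'f + abcd'

10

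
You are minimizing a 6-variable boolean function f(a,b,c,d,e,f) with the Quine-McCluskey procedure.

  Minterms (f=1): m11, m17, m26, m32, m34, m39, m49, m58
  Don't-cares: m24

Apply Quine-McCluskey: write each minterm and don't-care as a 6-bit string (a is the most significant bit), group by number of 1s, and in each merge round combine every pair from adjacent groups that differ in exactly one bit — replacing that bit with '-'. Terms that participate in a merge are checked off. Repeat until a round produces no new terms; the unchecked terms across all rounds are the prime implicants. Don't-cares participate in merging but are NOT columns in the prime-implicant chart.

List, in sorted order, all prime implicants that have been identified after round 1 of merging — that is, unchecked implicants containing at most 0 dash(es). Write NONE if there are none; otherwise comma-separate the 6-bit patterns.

001011, 100111

size-2^0 implicants → 001011  010001(✓)  011000(✓)  011010(✓)  100000(✓)  100010(✓)  100111  110001(✓)  111010(✓)
size-2^1 implicants → -10001  -11010  0110-0  1000-0
Unchecked terms (primes): -10001, -11010, 001011, 0110-0, 1000-0, 100111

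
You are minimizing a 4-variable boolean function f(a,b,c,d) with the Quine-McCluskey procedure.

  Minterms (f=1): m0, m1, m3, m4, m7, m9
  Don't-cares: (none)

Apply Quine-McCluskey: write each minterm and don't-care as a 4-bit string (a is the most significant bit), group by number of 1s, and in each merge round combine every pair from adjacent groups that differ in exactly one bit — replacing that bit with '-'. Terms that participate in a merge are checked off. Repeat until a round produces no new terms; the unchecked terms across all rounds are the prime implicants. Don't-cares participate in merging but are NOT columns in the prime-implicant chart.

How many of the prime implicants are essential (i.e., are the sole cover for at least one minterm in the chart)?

3

Round 0: 0000✓ 0001✓ 0011✓ 0100✓ 0111✓ 1001✓
Round 1: -001 0-00 0-11 00-1 000-
PIs = {-001, 0-00, 0-11, 00-1, 000-}
Coverage chart:
  m0: 0-00,000-
  m1: -001,00-1,000-
  m3: 0-11,00-1
  m4: 0-00 ←essential
  m7: 0-11 ←essential
  m9: -001 ←essential
Essential: -001, 0-00, 0-11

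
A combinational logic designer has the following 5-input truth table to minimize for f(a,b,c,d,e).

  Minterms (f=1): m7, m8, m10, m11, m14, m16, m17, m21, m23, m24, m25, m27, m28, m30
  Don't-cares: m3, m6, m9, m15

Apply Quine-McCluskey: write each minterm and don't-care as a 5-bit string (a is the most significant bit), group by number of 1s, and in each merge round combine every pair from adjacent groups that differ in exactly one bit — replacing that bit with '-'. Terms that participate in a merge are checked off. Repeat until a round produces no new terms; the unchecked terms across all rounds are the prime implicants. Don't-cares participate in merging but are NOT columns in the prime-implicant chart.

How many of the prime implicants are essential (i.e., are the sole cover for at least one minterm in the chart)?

[col 0] 00011*, 00110*, 00111*, 01000*, 01001*, 01010*, 01011*, 01110*, 01111*, 10000*, 10001*, 10101*, 10111*, 11000*, 11001*, 11011*, 11100*, 11110*
[col 1] -0111, -1000*, -1001*, -1011*, -1110, 0-011*, 0-110*, 0-111*, 00-11*, 0011-*, 01-10*, 01-11*, 010-0*, 010-1*, 0100-*, 0101-*, 0111-*, 1-000*, 1-001*, 10-01, 1000-*, 101-1, 11-00, 110-1*, 1100-*, 111-0
[col 2] -10-1, -100-, 0--11, 0-11-, 01-1-, 010--, 1-00-
Prime implicants: -0111, -10-1, -100-, -1110, 0--11, 0-11-, 01-1-, 010--, 1-00-, 10-01, 101-1, 11-00, 111-0
PI chart (minterm → PIs covering it):
  7 | -0111,0--11,0-11-
  8 | -100-,010--
  10 | 01-1-,010--
  11 | -10-1,0--11,01-1-,010--
  14 | -1110,0-11-,01-1-
  16 | 1-00-  (sole → essential)
  17 | 1-00-,10-01
  21 | 10-01,101-1
  23 | -0111,101-1
  24 | -100-,1-00-,11-00
  25 | -10-1,-100-,1-00-
  27 | -10-1  (sole → essential)
  28 | 11-00,111-0
  30 | -1110,111-0
Essential prime implicants: -10-1, 1-00-

2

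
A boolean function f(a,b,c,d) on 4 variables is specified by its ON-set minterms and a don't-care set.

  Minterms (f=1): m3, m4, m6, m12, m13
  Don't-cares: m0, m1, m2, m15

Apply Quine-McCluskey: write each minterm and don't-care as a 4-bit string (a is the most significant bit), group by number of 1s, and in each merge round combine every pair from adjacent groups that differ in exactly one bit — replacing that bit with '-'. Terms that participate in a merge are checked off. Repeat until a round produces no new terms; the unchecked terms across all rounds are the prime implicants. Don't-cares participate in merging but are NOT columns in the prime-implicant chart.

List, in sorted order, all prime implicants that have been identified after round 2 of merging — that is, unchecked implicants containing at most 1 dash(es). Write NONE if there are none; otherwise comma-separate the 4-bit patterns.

-100, 11-1, 110-

size-2^0 implicants → 0000(✓)  0001(✓)  0010(✓)  0011(✓)  0100(✓)  0110(✓)  1100(✓)  1101(✓)  1111(✓)
size-2^1 implicants → -100  0-00(✓)  0-10(✓)  00-0(✓)  00-1(✓)  000-(✓)  001-(✓)  01-0(✓)  11-1  110-
size-2^2 implicants → 0--0  00--
Unchecked terms (primes): -100, 0--0, 00--, 11-1, 110-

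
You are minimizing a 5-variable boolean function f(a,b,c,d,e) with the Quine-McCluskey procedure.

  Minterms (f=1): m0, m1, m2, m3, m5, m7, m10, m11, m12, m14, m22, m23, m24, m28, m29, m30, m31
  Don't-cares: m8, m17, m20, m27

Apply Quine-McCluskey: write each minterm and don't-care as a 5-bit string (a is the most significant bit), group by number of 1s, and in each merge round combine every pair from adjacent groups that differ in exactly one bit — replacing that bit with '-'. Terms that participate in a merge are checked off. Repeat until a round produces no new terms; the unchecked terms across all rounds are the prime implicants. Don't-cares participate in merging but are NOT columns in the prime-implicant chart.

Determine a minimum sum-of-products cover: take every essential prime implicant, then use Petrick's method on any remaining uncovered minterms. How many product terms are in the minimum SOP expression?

7

Round 0: 00000✓ 00001✓ 00010✓ 00011✓ 00101✓ 00111✓ 01000✓ 01010✓ 01011✓ 01100✓ 01110✓ 10001✓ 10100✓ 10110✓ 10111✓ 11000✓ 11011✓ 11100✓ 11101✓ 11110✓ 11111✓
Round 1: -0001 -0111 -1000✓ -1011 -1100✓ -1110✓ 0-000✓ 0-010✓ 0-011✓ 00-01✓ 00-11✓ 000-0✓ 000-1✓ 0000-✓ 0001-✓ 001-1✓ 01-00✓ 01-10✓ 010-0✓ 0101-✓ 011-0✓ 1-100✓ 1-110✓ 1-111✓ 101-0✓ 1011-✓ 11-00✓ 11-11 111-0✓ 111-1✓ 1110-✓ 1111-✓
Round 2: -1-00 -11-0 0-0-0 0-01- 00--1 000-- 01--0 1-1-0 1-11- 111--
PIs = {-0001, -0111, -1-00, -1011, -11-0, 0-0-0, 0-01-, 00--1, 000--, 01--0, 1-1-0, 1-11-, 11-11, 111--}
Coverage chart:
  m0: 0-0-0,000--
  m1: -0001,00--1,000--
  m2: 0-0-0,0-01-,000--
  m3: 0-01-,00--1,000--
  m5: 00--1 ←essential
  m7: -0111,00--1
  m10: 0-0-0,0-01-,01--0
  m11: -1011,0-01-
  m12: -1-00,-11-0,01--0
  m14: -11-0,01--0
  m22: 1-1-0,1-11-
  m23: -0111,1-11-
  m24: -1-00 ←essential
  m28: -1-00,-11-0,1-1-0,111--
  m29: 111-- ←essential
  m30: -11-0,1-1-0,1-11-,111--
  m31: 1-11-,11-11,111--
Essential: -1-00, 00--1, 111--
Petrick residual → -1011, -11-0, 0-0-0, 1-11-
Min cover (7 terms): bd'e' + bc'de + bce' + a'c'e' + a'b'e + acd + abc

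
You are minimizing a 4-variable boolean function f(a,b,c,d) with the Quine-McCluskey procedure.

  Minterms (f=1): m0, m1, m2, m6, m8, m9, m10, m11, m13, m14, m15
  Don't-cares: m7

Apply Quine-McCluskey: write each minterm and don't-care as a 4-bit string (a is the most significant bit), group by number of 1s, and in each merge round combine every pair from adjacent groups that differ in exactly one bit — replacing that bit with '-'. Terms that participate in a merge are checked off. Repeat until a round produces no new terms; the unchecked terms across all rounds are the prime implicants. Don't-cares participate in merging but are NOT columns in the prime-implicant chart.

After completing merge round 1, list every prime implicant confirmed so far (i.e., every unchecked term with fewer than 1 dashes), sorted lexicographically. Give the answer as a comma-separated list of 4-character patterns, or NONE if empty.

NONE

Round 0: 0000✓ 0001✓ 0010✓ 0110✓ 0111✓ 1000✓ 1001✓ 1010✓ 1011✓ 1101✓ 1110✓ 1111✓
Round 1: -000✓ -001✓ -010✓ -110✓ -111✓ 0-10✓ 00-0✓ 000-✓ 011-✓ 1-01✓ 1-10✓ 1-11✓ 10-0✓ 10-1✓ 100-✓ 101-✓ 11-1✓ 111-✓
Round 2: --10 -0-0 -00- -11- 1--1 1-1- 10--
PIs = {--10, -0-0, -00-, -11-, 1--1, 1-1-, 10--}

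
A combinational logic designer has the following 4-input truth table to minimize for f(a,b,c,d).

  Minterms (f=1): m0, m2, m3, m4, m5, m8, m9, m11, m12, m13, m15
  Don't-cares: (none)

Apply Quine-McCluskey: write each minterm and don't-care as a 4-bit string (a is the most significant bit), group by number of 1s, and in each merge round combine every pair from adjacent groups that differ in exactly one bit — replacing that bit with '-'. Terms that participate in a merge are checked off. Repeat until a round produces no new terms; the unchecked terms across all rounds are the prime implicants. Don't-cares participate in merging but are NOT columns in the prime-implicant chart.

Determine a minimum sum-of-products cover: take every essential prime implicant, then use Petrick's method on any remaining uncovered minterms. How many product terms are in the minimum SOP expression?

4

size-2^0 implicants → 0000(✓)  0010(✓)  0011(✓)  0100(✓)  0101(✓)  1000(✓)  1001(✓)  1011(✓)  1100(✓)  1101(✓)  1111(✓)
size-2^1 implicants → -000(✓)  -011  -100(✓)  -101(✓)  0-00(✓)  00-0  001-  010-(✓)  1-00(✓)  1-01(✓)  1-11(✓)  10-1(✓)  100-(✓)  11-1(✓)  110-(✓)
size-2^2 implicants → --00  -10-  1--1  1-0-
Unchecked terms (primes): --00, -011, -10-, 00-0, 001-, 1--1, 1-0-
Minterm coverage:
  m0 ⊆ --00,00-0
  m2 ⊆ 00-0,001-
  m3 ⊆ -011,001-
  m4 ⊆ --00,-10-
  m5 ⊆ -10- [E]
  m8 ⊆ --00,1-0-
  m9 ⊆ 1--1,1-0-
  m11 ⊆ -011,1--1
  m12 ⊆ --00,-10-,1-0-
  m13 ⊆ -10-,1--1,1-0-
  m15 ⊆ 1--1 [E]
E = {-10-, 1--1}
Petrick residual → --00, 001-
Cover = c'd' + bc' + a'b'c + ad  |cover|=4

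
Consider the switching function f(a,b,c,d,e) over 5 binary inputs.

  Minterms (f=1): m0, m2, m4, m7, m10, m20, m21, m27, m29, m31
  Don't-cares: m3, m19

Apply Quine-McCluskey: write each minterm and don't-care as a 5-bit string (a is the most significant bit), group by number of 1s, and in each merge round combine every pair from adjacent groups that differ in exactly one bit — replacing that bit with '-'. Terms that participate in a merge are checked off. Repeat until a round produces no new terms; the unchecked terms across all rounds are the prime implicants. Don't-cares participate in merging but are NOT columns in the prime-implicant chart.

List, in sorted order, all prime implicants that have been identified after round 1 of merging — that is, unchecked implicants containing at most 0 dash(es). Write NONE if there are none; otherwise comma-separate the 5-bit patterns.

NONE

Round 0: 00000✓ 00010✓ 00011✓ 00100✓ 00111✓ 01010✓ 10011✓ 10100✓ 10101✓ 11011✓ 11101✓ 11111✓
Round 1: -0011 -0100 0-010 00-00 00-11 000-0 0001- 1-011 1-101 1010- 11-11 111-1
PIs = {-0011, -0100, 0-010, 00-00, 00-11, 000-0, 0001-, 1-011, 1-101, 1010-, 11-11, 111-1}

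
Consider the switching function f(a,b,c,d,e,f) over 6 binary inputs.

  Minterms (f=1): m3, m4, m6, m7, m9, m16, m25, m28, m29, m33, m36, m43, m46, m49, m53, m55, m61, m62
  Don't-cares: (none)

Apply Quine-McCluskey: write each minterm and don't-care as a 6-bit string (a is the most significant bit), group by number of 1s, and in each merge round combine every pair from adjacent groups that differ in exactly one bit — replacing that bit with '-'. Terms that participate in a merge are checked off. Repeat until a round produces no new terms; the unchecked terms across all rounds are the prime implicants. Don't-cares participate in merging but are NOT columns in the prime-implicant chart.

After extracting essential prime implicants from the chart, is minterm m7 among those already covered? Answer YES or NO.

YES

[col 0] 000011*, 000100*, 000110*, 000111*, 001001*, 010000, 011001*, 011100*, 011101*, 100001*, 100100*, 101011, 101110*, 110001*, 110101*, 110111*, 111101*, 111110*
[col 1] -00100, -11101, 0-1001, 000-11, 0001-0, 00011-, 011-01, 01110-, 1-0001, 1-1110, 11-101, 110-01, 1101-1
Prime implicants: -00100, -11101, 0-1001, 000-11, 0001-0, 00011-, 010000, 011-01, 01110-, 1-0001, 1-1110, 101011, 11-101, 110-01, 1101-1
PI chart (minterm → PIs covering it):
  3 | 000-11  (sole → essential)
  4 | -00100,0001-0
  6 | 0001-0,00011-
  7 | 000-11,00011-
  9 | 0-1001  (sole → essential)
  16 | 010000  (sole → essential)
  25 | 0-1001,011-01
  28 | 01110-  (sole → essential)
  29 | -11101,011-01,01110-
  33 | 1-0001  (sole → essential)
  36 | -00100  (sole → essential)
  43 | 101011  (sole → essential)
  46 | 1-1110  (sole → essential)
  49 | 1-0001,110-01
  53 | 11-101,110-01,1101-1
  55 | 1101-1  (sole → essential)
  61 | -11101,11-101
  62 | 1-1110  (sole → essential)
Essential prime implicants: -00100, 0-1001, 000-11, 010000, 01110-, 1-0001, 1-1110, 101011, 1101-1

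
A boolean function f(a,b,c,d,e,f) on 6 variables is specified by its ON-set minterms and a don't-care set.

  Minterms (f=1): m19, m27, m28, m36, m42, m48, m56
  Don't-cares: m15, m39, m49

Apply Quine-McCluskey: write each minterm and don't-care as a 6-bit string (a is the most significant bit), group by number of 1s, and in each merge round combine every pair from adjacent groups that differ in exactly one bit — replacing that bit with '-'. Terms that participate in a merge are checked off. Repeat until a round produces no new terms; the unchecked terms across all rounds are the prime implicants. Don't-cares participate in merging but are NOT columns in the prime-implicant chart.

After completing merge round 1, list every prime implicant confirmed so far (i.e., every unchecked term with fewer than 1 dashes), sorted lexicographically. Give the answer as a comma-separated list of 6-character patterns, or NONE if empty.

001111, 011100, 100100, 100111, 101010

[col 0] 001111, 010011*, 011011*, 011100, 100100, 100111, 101010, 110000*, 110001*, 111000*
[col 1] 01-011, 11-000, 11000-
Prime implicants: 001111, 01-011, 011100, 100100, 100111, 101010, 11-000, 11000-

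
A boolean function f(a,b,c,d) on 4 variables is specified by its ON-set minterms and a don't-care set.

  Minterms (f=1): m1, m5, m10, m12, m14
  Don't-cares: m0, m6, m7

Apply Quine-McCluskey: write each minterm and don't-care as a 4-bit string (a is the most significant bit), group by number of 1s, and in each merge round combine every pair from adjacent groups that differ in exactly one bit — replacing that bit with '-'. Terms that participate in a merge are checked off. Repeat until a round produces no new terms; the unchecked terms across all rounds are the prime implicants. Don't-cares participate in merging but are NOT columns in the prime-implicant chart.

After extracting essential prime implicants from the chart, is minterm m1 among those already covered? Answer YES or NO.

NO

size-2^0 implicants → 0000(✓)  0001(✓)  0101(✓)  0110(✓)  0111(✓)  1010(✓)  1100(✓)  1110(✓)
size-2^1 implicants → -110  0-01  000-  01-1  011-  1-10  11-0
Unchecked terms (primes): -110, 0-01, 000-, 01-1, 011-, 1-10, 11-0
Minterm coverage:
  m1 ⊆ 0-01,000-
  m5 ⊆ 0-01,01-1
  m10 ⊆ 1-10 [E]
  m12 ⊆ 11-0 [E]
  m14 ⊆ -110,1-10,11-0
E = {1-10, 11-0}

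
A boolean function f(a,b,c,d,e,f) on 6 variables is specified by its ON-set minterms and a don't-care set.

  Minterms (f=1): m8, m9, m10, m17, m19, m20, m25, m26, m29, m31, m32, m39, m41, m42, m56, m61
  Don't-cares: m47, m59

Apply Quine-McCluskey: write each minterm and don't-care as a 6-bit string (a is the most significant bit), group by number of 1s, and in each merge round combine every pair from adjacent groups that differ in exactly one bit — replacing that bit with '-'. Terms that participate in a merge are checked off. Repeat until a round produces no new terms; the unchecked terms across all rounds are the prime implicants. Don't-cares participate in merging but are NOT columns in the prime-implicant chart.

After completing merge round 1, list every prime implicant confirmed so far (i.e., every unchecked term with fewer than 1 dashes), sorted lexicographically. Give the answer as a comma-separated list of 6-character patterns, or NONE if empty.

Round 0: 001000✓ 001001✓ 001010✓ 010001✓ 010011✓ 010100 011001✓ 011010✓ 011101✓ 011111✓ 100000 100111✓ 101001✓ 101010✓ 101111✓ 111000 111011 111101✓
Round 1: -01001 -01010 -11101 0-1001 0-1010 0010-0 00100- 01-001 0100-1 011-01 0111-1 10-111
PIs = {-01001, -01010, -11101, 0-1001, 0-1010, 0010-0, 00100-, 01-001, 0100-1, 010100, 011-01, 0111-1, 10-111, 100000, 111000, 111011}

010100, 100000, 111000, 111011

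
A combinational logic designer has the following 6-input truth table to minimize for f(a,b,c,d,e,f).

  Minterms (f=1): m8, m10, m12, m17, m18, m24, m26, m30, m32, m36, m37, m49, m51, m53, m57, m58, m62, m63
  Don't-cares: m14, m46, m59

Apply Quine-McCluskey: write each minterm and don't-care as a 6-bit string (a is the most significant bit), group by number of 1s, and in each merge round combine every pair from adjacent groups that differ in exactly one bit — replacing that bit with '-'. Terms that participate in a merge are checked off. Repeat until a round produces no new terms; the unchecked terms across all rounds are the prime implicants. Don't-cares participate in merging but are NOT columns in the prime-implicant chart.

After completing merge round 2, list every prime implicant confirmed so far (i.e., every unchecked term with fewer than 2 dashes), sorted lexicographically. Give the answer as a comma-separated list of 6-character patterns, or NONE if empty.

-10001, 01-010, 1-0101, 100-00, 10010-, 110-01

Round 0: 001000✓ 001010✓ 001100✓ 001110✓ 010001✓ 010010✓ 011000✓ 011010✓ 011110✓ 100000✓ 100100✓ 100101✓ 101110✓ 110001✓ 110011✓ 110101✓ 111001✓ 111010✓ 111011✓ 111110✓ 111111✓
Round 1: -01110✓ -10001 -11010✓ -11110✓ 0-1000✓ 0-1010✓ 0-1110✓ 001-00✓ 001-10✓ 0010-0✓ 0011-0✓ 01-010 011-10✓ 0110-0✓ 1-0101 1-1110✓ 100-00 10010- 11-001✓ 11-011✓ 110-01 1100-1✓ 111-10✓ 111-11✓ 1110-1✓ 11101-✓ 11111-✓
Round 2: --1110 -11-10 0-1-10 0-10-0 001--0 11-0-1 111-1-
PIs = {--1110, -10001, -11-10, 0-1-10, 0-10-0, 001--0, 01-010, 1-0101, 100-00, 10010-, 11-0-1, 110-01, 111-1-}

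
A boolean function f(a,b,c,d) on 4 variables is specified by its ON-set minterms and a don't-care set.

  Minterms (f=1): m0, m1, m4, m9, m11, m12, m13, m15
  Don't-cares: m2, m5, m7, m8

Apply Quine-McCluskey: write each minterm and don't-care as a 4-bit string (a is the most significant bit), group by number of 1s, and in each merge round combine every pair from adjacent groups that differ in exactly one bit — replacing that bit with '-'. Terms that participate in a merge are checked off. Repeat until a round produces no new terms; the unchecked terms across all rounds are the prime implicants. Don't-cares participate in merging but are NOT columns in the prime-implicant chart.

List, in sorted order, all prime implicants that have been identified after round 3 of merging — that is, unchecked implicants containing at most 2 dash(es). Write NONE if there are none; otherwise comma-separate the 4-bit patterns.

-1-1, 00-0, 1--1

Round 0: 0000✓ 0001✓ 0010✓ 0100✓ 0101✓ 0111✓ 1000✓ 1001✓ 1011✓ 1100✓ 1101✓ 1111✓
Round 1: -000✓ -001✓ -100✓ -101✓ -111✓ 0-00✓ 0-01✓ 00-0 000-✓ 01-1✓ 010-✓ 1-00✓ 1-01✓ 1-11✓ 10-1✓ 100-✓ 11-1✓ 110-✓
Round 2: --00✓ --01✓ -00-✓ -1-1 -10-✓ 0-0-✓ 1--1 1-0-✓
Round 3: --0-
PIs = {--0-, -1-1, 00-0, 1--1}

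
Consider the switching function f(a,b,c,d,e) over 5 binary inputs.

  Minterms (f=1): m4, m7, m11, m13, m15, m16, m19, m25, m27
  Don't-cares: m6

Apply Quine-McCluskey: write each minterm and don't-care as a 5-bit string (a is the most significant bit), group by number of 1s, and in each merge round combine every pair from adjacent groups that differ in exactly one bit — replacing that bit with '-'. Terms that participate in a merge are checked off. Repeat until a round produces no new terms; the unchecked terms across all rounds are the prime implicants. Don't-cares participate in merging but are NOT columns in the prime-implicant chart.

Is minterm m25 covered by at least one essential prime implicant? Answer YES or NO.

YES

Round 0: 00100✓ 00110✓ 00111✓ 01011✓ 01101✓ 01111✓ 10000 10011✓ 11001✓ 11011✓
Round 1: -1011 0-111 001-0 0011- 01-11 011-1 1-011 110-1
PIs = {-1011, 0-111, 001-0, 0011-, 01-11, 011-1, 1-011, 10000, 110-1}
Coverage chart:
  m4: 001-0 ←essential
  m7: 0-111,0011-
  m11: -1011,01-11
  m13: 011-1 ←essential
  m15: 0-111,01-11,011-1
  m16: 10000 ←essential
  m19: 1-011 ←essential
  m25: 110-1 ←essential
  m27: -1011,1-011,110-1
Essential: 001-0, 011-1, 1-011, 10000, 110-1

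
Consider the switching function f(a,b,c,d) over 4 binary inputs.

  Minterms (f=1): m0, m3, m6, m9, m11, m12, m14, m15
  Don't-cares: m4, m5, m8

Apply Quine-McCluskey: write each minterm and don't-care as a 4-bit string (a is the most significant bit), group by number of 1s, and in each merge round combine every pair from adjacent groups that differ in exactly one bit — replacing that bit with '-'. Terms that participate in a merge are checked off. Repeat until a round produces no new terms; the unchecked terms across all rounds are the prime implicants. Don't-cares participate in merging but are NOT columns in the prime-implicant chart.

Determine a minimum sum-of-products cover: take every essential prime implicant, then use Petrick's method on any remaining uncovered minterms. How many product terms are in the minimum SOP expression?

size-2^0 implicants → 0000(✓)  0011(✓)  0100(✓)  0101(✓)  0110(✓)  1000(✓)  1001(✓)  1011(✓)  1100(✓)  1110(✓)  1111(✓)
size-2^1 implicants → -000(✓)  -011  -100(✓)  -110(✓)  0-00(✓)  01-0(✓)  010-  1-00(✓)  1-11  10-1  100-  11-0(✓)  111-
size-2^2 implicants → --00  -1-0
Unchecked terms (primes): --00, -011, -1-0, 010-, 1-11, 10-1, 100-, 111-
Minterm coverage:
  m0 ⊆ --00 [E]
  m3 ⊆ -011 [E]
  m6 ⊆ -1-0 [E]
  m9 ⊆ 10-1,100-
  m11 ⊆ -011,1-11,10-1
  m12 ⊆ --00,-1-0
  m14 ⊆ -1-0,111-
  m15 ⊆ 1-11,111-
E = {--00, -011, -1-0}
Petrick residual → 1-11, 10-1
Cover = c'd' + b'cd + bd' + acd + ab'd  |cover|=5

5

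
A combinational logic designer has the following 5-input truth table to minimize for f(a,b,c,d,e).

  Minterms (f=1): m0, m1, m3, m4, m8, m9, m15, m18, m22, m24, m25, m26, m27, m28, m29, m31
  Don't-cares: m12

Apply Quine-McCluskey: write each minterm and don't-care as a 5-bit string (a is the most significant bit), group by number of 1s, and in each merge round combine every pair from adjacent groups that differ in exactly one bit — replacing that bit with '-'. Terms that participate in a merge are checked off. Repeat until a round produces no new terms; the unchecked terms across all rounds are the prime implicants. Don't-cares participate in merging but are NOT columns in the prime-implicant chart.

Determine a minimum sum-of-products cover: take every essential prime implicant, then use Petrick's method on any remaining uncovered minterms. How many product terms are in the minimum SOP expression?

7

[col 0] 00000*, 00001*, 00011*, 00100*, 01000*, 01001*, 01100*, 01111*, 10010*, 10110*, 11000*, 11001*, 11010*, 11011*, 11100*, 11101*, 11111*
[col 1] -1000*, -1001*, -1100*, -1111, 0-000*, 0-001*, 0-100*, 00-00*, 000-1, 0000-*, 01-00*, 0100-*, 1-010, 10-10, 11-00*, 11-01*, 11-11*, 110-0*, 110-1*, 1100-*, 1101-*, 111-1*, 1110-*
[col 2] -1-00, -100-, 0--00, 0-00-, 11--1, 11-0-, 110--
Prime implicants: -1-00, -100-, -1111, 0--00, 0-00-, 000-1, 1-010, 10-10, 11--1, 11-0-, 110--
PI chart (minterm → PIs covering it):
  0 | 0--00,0-00-
  1 | 0-00-,000-1
  3 | 000-1  (sole → essential)
  4 | 0--00  (sole → essential)
  8 | -1-00,-100-,0--00,0-00-
  9 | -100-,0-00-
  15 | -1111  (sole → essential)
  18 | 1-010,10-10
  22 | 10-10  (sole → essential)
  24 | -1-00,-100-,11-0-,110--
  25 | -100-,11--1,11-0-,110--
  26 | 1-010,110--
  27 | 11--1,110--
  28 | -1-00,11-0-
  29 | 11--1,11-0-
  31 | -1111,11--1
Essential prime implicants: -1111, 0--00, 000-1, 10-10
Petrick residual → -100-, 11-0-, 110--
Minimum SOP uses 7 PIs: bc'd' + bcde + a'd'e' + a'b'c'e + ab'de' + abd' + abc'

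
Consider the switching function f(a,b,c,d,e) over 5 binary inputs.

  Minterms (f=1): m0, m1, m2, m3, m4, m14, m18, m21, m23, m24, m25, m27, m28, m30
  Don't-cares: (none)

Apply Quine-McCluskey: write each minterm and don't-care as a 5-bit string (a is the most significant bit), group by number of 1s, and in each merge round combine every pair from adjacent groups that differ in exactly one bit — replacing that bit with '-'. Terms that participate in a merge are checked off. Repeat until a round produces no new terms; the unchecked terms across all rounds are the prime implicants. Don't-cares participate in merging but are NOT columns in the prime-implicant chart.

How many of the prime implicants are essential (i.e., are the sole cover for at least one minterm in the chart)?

size-2^0 implicants → 00000(✓)  00001(✓)  00010(✓)  00011(✓)  00100(✓)  01110(✓)  10010(✓)  10101(✓)  10111(✓)  11000(✓)  11001(✓)  11011(✓)  11100(✓)  11110(✓)
size-2^1 implicants → -0010  -1110  00-00  000-0(✓)  000-1(✓)  0000-(✓)  0001-(✓)  101-1  11-00  110-1  1100-  111-0
size-2^2 implicants → 000--
Unchecked terms (primes): -0010, -1110, 00-00, 000--, 101-1, 11-00, 110-1, 1100-, 111-0
Minterm coverage:
  m0 ⊆ 00-00,000--
  m1 ⊆ 000-- [E]
  m2 ⊆ -0010,000--
  m3 ⊆ 000-- [E]
  m4 ⊆ 00-00 [E]
  m14 ⊆ -1110 [E]
  m18 ⊆ -0010 [E]
  m21 ⊆ 101-1 [E]
  m23 ⊆ 101-1 [E]
  m24 ⊆ 11-00,1100-
  m25 ⊆ 110-1,1100-
  m27 ⊆ 110-1 [E]
  m28 ⊆ 11-00,111-0
  m30 ⊆ -1110,111-0
E = {-0010, -1110, 00-00, 000--, 101-1, 110-1}

6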